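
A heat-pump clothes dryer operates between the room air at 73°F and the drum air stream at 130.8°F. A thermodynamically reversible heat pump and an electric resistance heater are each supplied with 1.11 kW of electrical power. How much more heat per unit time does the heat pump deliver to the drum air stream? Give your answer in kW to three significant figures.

In absolute terms T_C = 295.93 K and T_H = 328.04 K, so ΔT = 32.11 K.
COP_Carnot = T_H/ΔT = 328.04/32.11 = 10.22.
The heat pump delivers Q̇_H = COP × Ẇ = 11.34 kW; the resistance heater delivers Ẇ = 1.110 kW.
Extra = (COP − 1)·Ẇ = 10.23 kW.

10.2 kW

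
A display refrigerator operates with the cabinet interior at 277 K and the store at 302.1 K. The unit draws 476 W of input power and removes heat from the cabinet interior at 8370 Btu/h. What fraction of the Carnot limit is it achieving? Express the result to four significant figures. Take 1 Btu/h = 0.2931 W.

0.4670

Converting, Q̇_C = 8370 Btu/h = 2453 W, so COP_actual = Q̇_C/Ẇ = 2453/476.0 = 5.154.
The reservoir spacing is ΔT = 302.1 − 277 = 25.10 K.
COP_Carnot = T_C/ΔT = 277.00/25.10 = 11.04.
η_II = COP_actual/COP_Carnot = 5.154/11.04 = 0.4670.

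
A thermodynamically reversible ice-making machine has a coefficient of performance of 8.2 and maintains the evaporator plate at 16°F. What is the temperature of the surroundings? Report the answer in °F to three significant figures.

COP_R = T_C/(T_H − T_C) gives T_H − T_C = T_C/COP.
With T_C = 264.26 K, T_H = 264.26 × (1 + 1/8.2) = 296.49 K.
Converting, 296.49 K = 74.01°F.

74.0 °F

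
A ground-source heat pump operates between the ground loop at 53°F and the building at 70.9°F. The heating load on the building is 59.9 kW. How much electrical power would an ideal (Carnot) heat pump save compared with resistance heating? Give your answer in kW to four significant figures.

In absolute terms T_C = 284.82 K and T_H = 294.76 K, so ΔT = 9.944 K.
COP_Carnot = T_H/ΔT = 294.76/9.944 = 29.64.
Resistance heating needs Ẇ_res = Q̇_H = 59.90 kW; the reversible heat pump needs only Ẇ_hp = Q̇_H/COP = 2.021 kW.
Saving = 59.90 − 2.021 = 57.88 kW.

57.88 kW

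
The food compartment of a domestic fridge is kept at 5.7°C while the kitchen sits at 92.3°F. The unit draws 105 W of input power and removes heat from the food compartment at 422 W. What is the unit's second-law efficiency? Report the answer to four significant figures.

COP_actual = Q̇_C/Ẇ = 422.0/105.0 = 4.019.
In absolute terms T_C = 278.85 K and T_H = 306.65 K, so ΔT = 27.80 K.
COP_Carnot = T_C/ΔT = 278.85/27.80 = 10.03.
η_II = COP_actual/COP_Carnot = 4.019/10.03 = 0.4007.

0.4007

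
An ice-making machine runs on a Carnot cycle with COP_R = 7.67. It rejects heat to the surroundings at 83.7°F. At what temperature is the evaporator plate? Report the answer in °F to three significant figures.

21.0 °F

For a Carnot refrigerator COP_R = T_C/(T_H − T_C), so T_C = COP·T_H/(1 + COP).
With T_H = 301.87 K, T_C = 7.67 × 301.87/8.670 = 267.05 K.
Converting, 267.05 K = 21.03°F.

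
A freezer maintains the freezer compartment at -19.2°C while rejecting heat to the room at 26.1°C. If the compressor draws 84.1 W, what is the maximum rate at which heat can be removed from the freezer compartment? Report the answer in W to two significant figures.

In absolute terms T_C = 253.95 K and T_H = 299.25 K, so ΔT = 45.30 K.
COP_Carnot = T_C/ΔT = 253.95/45.30 = 5.606.
Q̇_max = COP_Carnot × Ẇ = 5.606 × 84.10 W = 471.5 W.

470 W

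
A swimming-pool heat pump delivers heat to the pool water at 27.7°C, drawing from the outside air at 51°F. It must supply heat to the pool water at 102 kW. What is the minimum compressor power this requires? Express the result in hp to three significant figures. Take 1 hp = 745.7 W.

7.79 hp

In absolute terms T_C = 283.71 K and T_H = 300.85 K, so ΔT = 17.14 K.
COP_Carnot = T_H/ΔT = 300.85/17.14 = 17.55.
Ẇ_min = Q̇/COP_Carnot = 102.0/17.55 = 5.813 kW = 7.795 hp.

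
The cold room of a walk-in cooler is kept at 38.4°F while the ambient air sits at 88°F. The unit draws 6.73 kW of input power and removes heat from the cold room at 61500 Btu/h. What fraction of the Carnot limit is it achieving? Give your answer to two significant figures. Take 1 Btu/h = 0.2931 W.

0.27

Converting, Q̇_C = 61500 Btu/h = 18.03 kW, so COP_actual = Q̇_C/Ẇ = 18.03/6.730 = 2.678.
In absolute terms T_C = 276.71 K and T_H = 304.26 K, so ΔT = 27.56 K.
COP_Carnot = T_C/ΔT = 276.71/27.56 = 10.04.
η_II = COP_actual/COP_Carnot = 2.678/10.04 = 0.2667.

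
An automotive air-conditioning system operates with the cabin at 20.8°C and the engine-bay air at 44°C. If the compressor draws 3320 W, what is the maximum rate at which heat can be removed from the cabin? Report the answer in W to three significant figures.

42100 W

In absolute terms T_C = 293.95 K and T_H = 317.15 K, so ΔT = 23.20 K.
COP_Carnot = T_C/ΔT = 293.95/23.20 = 12.67.
Q̇_max = COP_Carnot × Ẇ = 12.67 × 3320 W = 42070 W.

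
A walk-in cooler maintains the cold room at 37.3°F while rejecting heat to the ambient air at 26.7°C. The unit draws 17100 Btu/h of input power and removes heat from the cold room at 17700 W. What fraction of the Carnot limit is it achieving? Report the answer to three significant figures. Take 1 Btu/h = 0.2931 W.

0.304

Converting, Q̇_C = 17700 W = 60390 Btu/h, so COP_actual = Q̇_C/Ẇ = 60390/17100 = 3.532.
In absolute terms T_C = 276.09 K and T_H = 299.85 K, so ΔT = 23.76 K.
COP_Carnot = T_C/ΔT = 276.09/23.76 = 11.62.
η_II = COP_actual/COP_Carnot = 3.532/11.62 = 0.3039.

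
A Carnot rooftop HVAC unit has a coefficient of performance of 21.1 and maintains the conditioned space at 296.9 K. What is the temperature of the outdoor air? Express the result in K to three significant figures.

311 K

COP_R = T_C/(T_H − T_C) gives T_H − T_C = T_C/COP.
With T_C = 296.90 K, T_H = 296.90 × (1 + 1/21.1) = 310.97 K.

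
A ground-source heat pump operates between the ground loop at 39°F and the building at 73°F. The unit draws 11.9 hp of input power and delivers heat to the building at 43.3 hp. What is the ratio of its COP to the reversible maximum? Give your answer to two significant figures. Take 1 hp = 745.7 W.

0.23

COP_actual = Q̇_H/Ẇ = 43.30/11.90 = 3.639.
In absolute terms T_C = 277.04 K and T_H = 295.93 K, so ΔT = 18.89 K.
COP_Carnot = T_H/ΔT = 295.93/18.89 = 15.67.
η_II = COP_actual/COP_Carnot = 3.639/15.67 = 0.2323.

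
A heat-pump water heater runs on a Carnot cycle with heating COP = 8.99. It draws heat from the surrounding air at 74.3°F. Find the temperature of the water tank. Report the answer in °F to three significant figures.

COP_HP = T_H/(T_H − T_C) rearranges to T_H = COP·T_C/(COP − 1).
With T_C = 296.65 K, T_H = 8.99 × 296.65/7.990 = 333.78 K.
Converting, 333.78 K = 141.13°F.

141 °F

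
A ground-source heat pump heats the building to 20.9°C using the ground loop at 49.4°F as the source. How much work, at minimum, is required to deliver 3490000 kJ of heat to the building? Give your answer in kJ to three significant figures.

133000 kJ

In absolute terms T_C = 282.82 K and T_H = 294.05 K, so ΔT = 11.23 K.
The reversible limit is COP_HP = T_H/ΔT = 26.18, so W_min = Q_H/COP = Q_H·ΔT/T_H.
W_min = 3490000 × 11.23/294.05 = 133300 kJ.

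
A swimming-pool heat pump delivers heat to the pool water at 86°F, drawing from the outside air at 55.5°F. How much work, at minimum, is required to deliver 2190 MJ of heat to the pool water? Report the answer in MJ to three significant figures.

In absolute terms T_C = 286.21 K and T_H = 303.15 K, so ΔT = 16.94 K.
The reversible limit is COP_HP = T_H/ΔT = 17.89, so W_min = Q_H/COP = Q_H·ΔT/T_H.
W_min = 2190 × 16.94/303.15 = 122.4 MJ.

122 MJ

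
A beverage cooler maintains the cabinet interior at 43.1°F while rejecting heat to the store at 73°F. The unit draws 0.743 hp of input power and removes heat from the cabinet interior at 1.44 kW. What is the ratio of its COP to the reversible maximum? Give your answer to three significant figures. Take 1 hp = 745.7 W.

Converting, Q̇_C = 1.440 kW = 1.931 hp, so COP_actual = Q̇_C/Ẇ = 1.931/0.7430 = 2.599.
In absolute terms T_C = 279.32 K and T_H = 295.93 K, so ΔT = 16.61 K.
COP_Carnot = T_C/ΔT = 279.32/16.61 = 16.82.
η_II = COP_actual/COP_Carnot = 2.599/16.82 = 0.1546.

0.155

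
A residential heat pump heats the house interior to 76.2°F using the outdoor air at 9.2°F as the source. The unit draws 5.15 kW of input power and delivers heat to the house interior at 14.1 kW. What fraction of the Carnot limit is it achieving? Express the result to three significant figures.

0.342

COP_actual = Q̇_H/Ẇ = 14.10/5.150 = 2.738.
In absolute terms T_C = 260.48 K and T_H = 297.71 K, so ΔT = 37.22 K.
COP_Carnot = T_H/ΔT = 297.71/37.22 = 7.998.
η_II = COP_actual/COP_Carnot = 2.738/7.998 = 0.3423.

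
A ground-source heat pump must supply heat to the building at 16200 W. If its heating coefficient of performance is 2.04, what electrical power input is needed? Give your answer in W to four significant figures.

7941 W

Ẇ = Q̇_H/COP_HP = 16200/2.04 = 7941 W.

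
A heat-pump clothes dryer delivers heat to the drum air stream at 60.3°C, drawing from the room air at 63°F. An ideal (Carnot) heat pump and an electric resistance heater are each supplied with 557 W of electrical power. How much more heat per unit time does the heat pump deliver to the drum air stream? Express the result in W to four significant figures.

In absolute terms T_C = 290.37 K and T_H = 333.45 K, so ΔT = 43.08 K.
COP_Carnot = T_H/ΔT = 333.45/43.08 = 7.741.
The heat pump delivers Q̇_H = COP × Ẇ = 4312 W; the resistance heater delivers Ẇ = 557.0 W.
Extra = (COP − 1)·Ẇ = 3755 W.

3755 W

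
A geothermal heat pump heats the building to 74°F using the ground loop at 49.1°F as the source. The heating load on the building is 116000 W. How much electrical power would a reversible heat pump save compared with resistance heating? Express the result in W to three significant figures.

111000 W

In absolute terms T_C = 282.65 K and T_H = 296.48 K, so ΔT = 13.83 K.
COP_Carnot = T_H/ΔT = 296.48/13.83 = 21.43.
Resistance heating needs Ẇ_res = Q̇_H = 116000 W; the reversible heat pump needs only Ẇ_hp = Q̇_H/COP = 5412 W.
Saving = 116000 − 5412 = 110600 W.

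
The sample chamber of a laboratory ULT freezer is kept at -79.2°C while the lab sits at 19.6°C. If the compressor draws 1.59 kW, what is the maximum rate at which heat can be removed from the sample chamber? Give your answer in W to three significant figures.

In absolute terms T_C = 193.95 K and T_H = 292.75 K, so ΔT = 98.80 K.
COP_Carnot = T_C/ΔT = 193.95/98.80 = 1.963.
Q̇_max = COP_Carnot × Ẇ = 1.963 × 1.590 kW = 3.121 kW = 3121 W.

3120 W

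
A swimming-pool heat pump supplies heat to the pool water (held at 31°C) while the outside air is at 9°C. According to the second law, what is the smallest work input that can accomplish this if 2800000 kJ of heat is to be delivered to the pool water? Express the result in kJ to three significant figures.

203000 kJ

In absolute terms T_C = 282.15 K and T_H = 304.15 K, so ΔT = 22.00 K.
The reversible limit is COP_HP = T_H/ΔT = 13.83, so W_min = Q_H/COP = Q_H·ΔT/T_H.
W_min = 2800000 × 22.00/304.15 = 202500 kJ.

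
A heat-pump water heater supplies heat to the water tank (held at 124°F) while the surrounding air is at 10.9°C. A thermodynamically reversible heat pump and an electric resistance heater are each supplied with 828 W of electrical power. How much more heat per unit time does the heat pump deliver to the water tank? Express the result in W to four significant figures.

In absolute terms T_C = 284.05 K and T_H = 324.26 K, so ΔT = 40.21 K.
COP_Carnot = T_H/ΔT = 324.26/40.21 = 8.064.
The heat pump delivers Q̇_H = COP × Ẇ = 6677 W; the resistance heater delivers Ẇ = 828.0 W.
Extra = (COP − 1)·Ẇ = 5849 W.

5849 W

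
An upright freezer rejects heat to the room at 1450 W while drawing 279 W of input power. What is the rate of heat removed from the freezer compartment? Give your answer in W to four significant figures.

For a cyclic device the first law requires Q̇_H = Q̇_C + Ẇ.
Q̇_C = Q̇_H − Ẇ = 1171 W.

1171 W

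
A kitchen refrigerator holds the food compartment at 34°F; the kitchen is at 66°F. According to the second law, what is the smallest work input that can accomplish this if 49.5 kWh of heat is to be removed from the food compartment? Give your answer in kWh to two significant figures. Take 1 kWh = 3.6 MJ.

In absolute terms T_C = 274.26 K and T_H = 292.04 K, so ΔT = 17.78 K.
The reversible limit is COP_R = T_C/ΔT = 15.43, so W_min = Q_C/COP = Q_C·ΔT/T_C.
W_min = 49.50 × 17.78/274.26 = 3.209 kWh.

3.2 kWh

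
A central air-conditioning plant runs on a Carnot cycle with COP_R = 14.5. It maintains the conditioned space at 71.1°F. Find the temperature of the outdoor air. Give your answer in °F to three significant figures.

108 °F

COP_R = T_C/(T_H − T_C) gives T_H − T_C = T_C/COP.
With T_C = 294.87 K, T_H = 294.87 × (1 + 1/14.5) = 315.21 K.
Converting, 315.21 K = 107.70°F.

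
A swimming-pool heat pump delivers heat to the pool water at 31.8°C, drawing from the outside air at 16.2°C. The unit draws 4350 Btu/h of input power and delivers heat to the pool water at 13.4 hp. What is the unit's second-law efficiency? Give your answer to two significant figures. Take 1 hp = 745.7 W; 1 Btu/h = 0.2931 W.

0.40

Converting, Q̇_H = 13.40 hp = 34090 Btu/h, so COP_actual = Q̇_H/Ẇ = 34090/4350 = 7.837.
In absolute terms T_C = 289.35 K and T_H = 304.95 K, so ΔT = 15.60 K.
COP_Carnot = T_H/ΔT = 304.95/15.60 = 19.55.
η_II = COP_actual/COP_Carnot = 7.837/19.55 = 0.4009.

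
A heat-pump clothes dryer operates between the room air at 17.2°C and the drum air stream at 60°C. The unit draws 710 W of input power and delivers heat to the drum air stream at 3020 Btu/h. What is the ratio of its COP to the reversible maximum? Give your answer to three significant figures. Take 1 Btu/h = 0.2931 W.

Converting, Q̇_H = 3020 Btu/h = 885.2 W, so COP_actual = Q̇_H/Ẇ = 885.2/710.0 = 1.247.
In absolute terms T_C = 290.35 K and T_H = 333.15 K, so ΔT = 42.80 K.
COP_Carnot = T_H/ΔT = 333.15/42.80 = 7.784.
η_II = COP_actual/COP_Carnot = 1.247/7.784 = 0.1602.

0.160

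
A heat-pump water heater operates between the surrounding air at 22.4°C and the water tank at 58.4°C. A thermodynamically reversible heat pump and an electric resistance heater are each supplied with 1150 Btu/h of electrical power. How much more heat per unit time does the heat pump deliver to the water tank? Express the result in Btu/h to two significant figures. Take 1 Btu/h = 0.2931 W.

9400 Btu/h

In absolute terms T_C = 295.55 K and T_H = 331.55 K, so ΔT = 36.00 K.
COP_Carnot = T_H/ΔT = 331.55/36.00 = 9.210.
The heat pump delivers Q̇_H = COP × Ẇ = 10590 Btu/h; the resistance heater delivers Ẇ = 1150 Btu/h.
Extra = (COP − 1)·Ẇ = 9441 Btu/h.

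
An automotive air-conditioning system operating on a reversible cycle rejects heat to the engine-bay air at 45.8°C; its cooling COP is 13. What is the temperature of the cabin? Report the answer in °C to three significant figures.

For a Carnot refrigerator COP_R = T_C/(T_H − T_C), so T_C = COP·T_H/(1 + COP).
With T_H = 318.95 K, T_C = 13 × 318.95/14.00 = 296.17 K.
Converting, 296.17 K = 23.02°C.

23.0 °C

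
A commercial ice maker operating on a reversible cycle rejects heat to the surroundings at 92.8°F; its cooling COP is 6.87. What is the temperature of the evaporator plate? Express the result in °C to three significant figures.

-5.22 °C

For a Carnot refrigerator COP_R = T_C/(T_H − T_C), so T_C = COP·T_H/(1 + COP).
With T_H = 306.93 K, T_C = 6.87 × 306.93/7.870 = 267.93 K.
Converting, 267.93 K = -5.22°C.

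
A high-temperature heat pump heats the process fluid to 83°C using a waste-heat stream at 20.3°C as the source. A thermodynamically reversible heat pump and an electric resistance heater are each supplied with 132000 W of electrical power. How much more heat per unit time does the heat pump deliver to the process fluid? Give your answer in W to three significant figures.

618000 W

In absolute terms T_C = 293.45 K and T_H = 356.15 K, so ΔT = 62.70 K.
COP_Carnot = T_H/ΔT = 356.15/62.70 = 5.680.
The heat pump delivers Q̇_H = COP × Ẇ = 749800 W; the resistance heater delivers Ẇ = 132000 W.
Extra = (COP − 1)·Ẇ = 617800 W.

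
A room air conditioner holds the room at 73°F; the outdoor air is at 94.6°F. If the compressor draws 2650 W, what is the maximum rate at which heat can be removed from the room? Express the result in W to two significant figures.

In absolute terms T_C = 295.93 K and T_H = 307.93 K, so ΔT = 12.00 K.
COP_Carnot = T_C/ΔT = 295.93/12.00 = 24.66.
Q̇_max = COP_Carnot × Ẇ = 24.66 × 2650 W = 65350 W.

65000 W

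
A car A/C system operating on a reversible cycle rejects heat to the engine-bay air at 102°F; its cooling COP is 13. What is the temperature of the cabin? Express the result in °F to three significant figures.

For a Carnot refrigerator COP_R = T_C/(T_H − T_C), so T_C = COP·T_H/(1 + COP).
With T_H = 312.04 K, T_C = 13 × 312.04/14.00 = 289.75 K.
Converting, 289.75 K = 61.88°F.

61.9 °F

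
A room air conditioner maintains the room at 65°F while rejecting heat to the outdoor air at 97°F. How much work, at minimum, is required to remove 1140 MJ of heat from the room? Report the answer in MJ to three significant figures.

69.5 MJ

In absolute terms T_C = 291.48 K and T_H = 309.26 K, so ΔT = 17.78 K.
The reversible limit is COP_R = T_C/ΔT = 16.40, so W_min = Q_C/COP = Q_C·ΔT/T_C.
W_min = 1140 × 17.78/291.48 = 69.53 MJ.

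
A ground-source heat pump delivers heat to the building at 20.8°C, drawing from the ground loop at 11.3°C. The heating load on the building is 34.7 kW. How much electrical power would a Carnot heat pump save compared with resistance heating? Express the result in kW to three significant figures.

33.6 kW

In absolute terms T_C = 284.45 K and T_H = 293.95 K, so ΔT = 9.500 K.
COP_Carnot = T_H/ΔT = 293.95/9.500 = 30.94.
Resistance heating needs Ẇ_res = Q̇_H = 34.70 kW; the reversible heat pump needs only Ẇ_hp = Q̇_H/COP = 1.121 kW.
Saving = 34.70 − 1.121 = 33.58 kW.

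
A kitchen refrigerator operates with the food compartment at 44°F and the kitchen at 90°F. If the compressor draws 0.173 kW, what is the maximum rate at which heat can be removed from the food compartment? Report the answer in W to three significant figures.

In absolute terms T_C = 279.82 K and T_H = 305.37 K, so ΔT = 25.56 K.
COP_Carnot = T_C/ΔT = 279.82/25.56 = 10.95.
Q̇_max = COP_Carnot × Ẇ = 10.95 × 0.1730 kW = 1.894 kW = 1894 W.

1890 W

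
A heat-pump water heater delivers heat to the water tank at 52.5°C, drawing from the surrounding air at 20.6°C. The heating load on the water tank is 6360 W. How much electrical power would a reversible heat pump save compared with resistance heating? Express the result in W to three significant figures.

In absolute terms T_C = 293.75 K and T_H = 325.65 K, so ΔT = 31.90 K.
COP_Carnot = T_H/ΔT = 325.65/31.90 = 10.21.
Resistance heating needs Ẇ_res = Q̇_H = 6360 W; the reversible heat pump needs only Ẇ_hp = Q̇_H/COP = 623.0 W.
Saving = 6360 − 623.0 = 5737 W.

5740 W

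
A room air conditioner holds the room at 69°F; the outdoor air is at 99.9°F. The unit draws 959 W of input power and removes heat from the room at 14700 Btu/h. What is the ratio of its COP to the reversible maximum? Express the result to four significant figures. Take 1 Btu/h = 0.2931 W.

0.2626

Converting, Q̇_C = 14700 Btu/h = 4309 W, so COP_actual = Q̇_C/Ẇ = 4309/959.0 = 4.493.
In absolute terms T_C = 293.71 K and T_H = 310.87 K, so ΔT = 17.17 K.
COP_Carnot = T_C/ΔT = 293.71/17.17 = 17.11.
η_II = COP_actual/COP_Carnot = 4.493/17.11 = 0.2626.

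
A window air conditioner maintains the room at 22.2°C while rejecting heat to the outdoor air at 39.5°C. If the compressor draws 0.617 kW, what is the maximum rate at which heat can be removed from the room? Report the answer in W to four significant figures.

In absolute terms T_C = 295.35 K and T_H = 312.65 K, so ΔT = 17.30 K.
COP_Carnot = T_C/ΔT = 295.35/17.30 = 17.07.
Q̇_max = COP_Carnot × Ẇ = 17.07 × 0.6170 kW = 10.53 kW = 10530 W.

10530 W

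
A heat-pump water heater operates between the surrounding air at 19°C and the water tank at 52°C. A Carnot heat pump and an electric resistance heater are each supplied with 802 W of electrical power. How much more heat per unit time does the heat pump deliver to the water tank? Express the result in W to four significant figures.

7100 W

In absolute terms T_C = 292.15 K and T_H = 325.15 K, so ΔT = 33.00 K.
COP_Carnot = T_H/ΔT = 325.15/33.00 = 9.853.
The heat pump delivers Q̇_H = COP × Ẇ = 7902 W; the resistance heater delivers Ẇ = 802.0 W.
Extra = (COP − 1)·Ẇ = 7100 W.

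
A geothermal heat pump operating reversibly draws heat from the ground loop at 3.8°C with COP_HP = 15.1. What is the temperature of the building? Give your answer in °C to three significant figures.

23.4 °C

COP_HP = T_H/(T_H − T_C) rearranges to T_H = COP·T_C/(COP − 1).
With T_C = 276.95 K, T_H = 15.1 × 276.95/14.10 = 296.59 K.
Converting, 296.59 K = 23.44°C.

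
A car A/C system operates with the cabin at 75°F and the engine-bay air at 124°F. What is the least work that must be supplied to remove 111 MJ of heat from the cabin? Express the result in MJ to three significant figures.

10.2 MJ

In absolute terms T_C = 297.04 K and T_H = 324.26 K, so ΔT = 27.22 K.
The reversible limit is COP_R = T_C/ΔT = 10.91, so W_min = Q_C/COP = Q_C·ΔT/T_C.
W_min = 111.0 × 27.22/297.04 = 10.17 MJ.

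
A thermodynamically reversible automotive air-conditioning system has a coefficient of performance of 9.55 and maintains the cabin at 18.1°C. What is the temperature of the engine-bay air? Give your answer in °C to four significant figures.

COP_R = T_C/(T_H − T_C) gives T_H − T_C = T_C/COP.
With T_C = 291.25 K, T_H = 291.25 × (1 + 1/9.55) = 321.75 K.
Converting, 321.75 K = 48.60°C.

48.60 °C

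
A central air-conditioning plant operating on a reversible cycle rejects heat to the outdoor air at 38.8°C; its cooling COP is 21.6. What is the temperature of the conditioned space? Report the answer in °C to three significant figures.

For a Carnot refrigerator COP_R = T_C/(T_H − T_C), so T_C = COP·T_H/(1 + COP).
With T_H = 311.95 K, T_C = 21.6 × 311.95/22.60 = 298.15 K.
Converting, 298.15 K = 25.00°C.

25.0 °C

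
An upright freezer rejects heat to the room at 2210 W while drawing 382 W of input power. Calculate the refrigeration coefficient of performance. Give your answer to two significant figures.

The first law gives Q̇_H = Q̇_C + Ẇ, so the three rates are Q̇_C = 1828, Q̇_H = 2210, Ẇ = 382.0 W.
COP_R = Q̇_C/Ẇ = 1828/382.0 = 4.785.

4.8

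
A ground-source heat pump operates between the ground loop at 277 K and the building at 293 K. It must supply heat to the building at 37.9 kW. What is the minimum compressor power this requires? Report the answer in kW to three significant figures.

The reservoir spacing is ΔT = 293 − 277 = 16.00 K.
COP_Carnot = T_H/ΔT = 293.00/16.00 = 18.31.
Ẇ_min = Q̇/COP_Carnot = 37.90/18.31 = 2.070 kW.

2.07 kW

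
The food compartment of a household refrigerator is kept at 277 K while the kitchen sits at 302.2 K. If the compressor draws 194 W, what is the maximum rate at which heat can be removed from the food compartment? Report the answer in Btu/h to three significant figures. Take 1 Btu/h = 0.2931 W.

7280 Btu/h

The reservoir spacing is ΔT = 302.2 − 277 = 25.20 K.
COP_Carnot = T_C/ΔT = 277.00/25.20 = 10.99.
Q̇_max = COP_Carnot × Ẇ = 10.99 × 194.0 W = 2132 W = 7276 Btu/h.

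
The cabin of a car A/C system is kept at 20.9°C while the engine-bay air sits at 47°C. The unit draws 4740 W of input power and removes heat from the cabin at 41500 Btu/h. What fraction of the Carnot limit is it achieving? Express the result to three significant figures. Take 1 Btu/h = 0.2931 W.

0.228

Converting, Q̇_C = 41500 Btu/h = 12160 W, so COP_actual = Q̇_C/Ẇ = 12160/4740 = 2.566.
In absolute terms T_C = 294.05 K and T_H = 320.15 K, so ΔT = 26.10 K.
COP_Carnot = T_C/ΔT = 294.05/26.10 = 11.27.
η_II = COP_actual/COP_Carnot = 2.566/11.27 = 0.2278.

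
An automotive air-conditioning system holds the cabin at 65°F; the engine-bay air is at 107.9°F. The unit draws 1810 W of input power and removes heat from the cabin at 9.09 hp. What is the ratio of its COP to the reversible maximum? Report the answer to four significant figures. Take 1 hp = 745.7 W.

Converting, Q̇_C = 9.090 hp = 6778 W, so COP_actual = Q̇_C/Ẇ = 6778/1810 = 3.745.
In absolute terms T_C = 291.48 K and T_H = 315.32 K, so ΔT = 23.83 K.
COP_Carnot = T_C/ΔT = 291.48/23.83 = 12.23.
η_II = COP_actual/COP_Carnot = 3.745/12.23 = 0.3062.

0.3062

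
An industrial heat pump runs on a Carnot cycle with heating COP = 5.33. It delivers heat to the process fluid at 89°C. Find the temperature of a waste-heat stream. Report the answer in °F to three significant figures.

69.9 °F

COP_HP = T_H/(T_H − T_C) gives T_H − T_C = T_H/COP.
With T_H = 362.15 K, T_C = 362.15 × (1 − 1/5.33) = 294.20 K.
Converting, 294.20 K = 69.90°F.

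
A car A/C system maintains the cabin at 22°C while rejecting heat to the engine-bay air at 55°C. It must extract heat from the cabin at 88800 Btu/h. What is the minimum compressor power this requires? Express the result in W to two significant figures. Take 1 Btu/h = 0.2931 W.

2900 W

In absolute terms T_C = 295.15 K and T_H = 328.15 K, so ΔT = 33.00 K.
COP_Carnot = T_C/ΔT = 295.15/33.00 = 8.944.
Ẇ_min = Q̇/COP_Carnot = 88800/8.944 = 9929 Btu/h = 2910 W.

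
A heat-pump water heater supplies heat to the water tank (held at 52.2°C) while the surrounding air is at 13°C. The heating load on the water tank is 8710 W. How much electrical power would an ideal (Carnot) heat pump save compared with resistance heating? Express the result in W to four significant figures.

7661 W

In absolute terms T_C = 286.15 K and T_H = 325.35 K, so ΔT = 39.20 K.
COP_Carnot = T_H/ΔT = 325.35/39.20 = 8.300.
Resistance heating needs Ẇ_res = Q̇_H = 8710 W; the reversible heat pump needs only Ẇ_hp = Q̇_H/COP = 1049 W.
Saving = 8710 − 1049 = 7661 W.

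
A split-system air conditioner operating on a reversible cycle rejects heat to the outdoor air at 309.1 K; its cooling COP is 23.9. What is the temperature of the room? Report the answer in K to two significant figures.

For a Carnot refrigerator COP_R = T_C/(T_H − T_C), so T_C = COP·T_H/(1 + COP).
With T_H = 309.10 K, T_C = 23.9 × 309.10/24.90 = 296.69 K.

300 K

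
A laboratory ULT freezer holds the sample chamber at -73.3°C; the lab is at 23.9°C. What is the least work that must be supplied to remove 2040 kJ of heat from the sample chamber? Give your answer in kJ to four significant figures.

992.2 kJ

In absolute terms T_C = 199.85 K and T_H = 297.05 K, so ΔT = 97.20 K.
The reversible limit is COP_R = T_C/ΔT = 2.056, so W_min = Q_C/COP = Q_C·ΔT/T_C.
W_min = 2040 × 97.20/199.85 = 992.2 kJ.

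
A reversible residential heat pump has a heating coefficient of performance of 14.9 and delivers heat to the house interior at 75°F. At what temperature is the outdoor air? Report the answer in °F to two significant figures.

39 °F

COP_HP = T_H/(T_H − T_C) gives T_H − T_C = T_H/COP.
With T_H = 297.04 K, T_C = 297.04 × (1 − 1/14.9) = 277.10 K.
Converting, 277.10 K = 39.12°F.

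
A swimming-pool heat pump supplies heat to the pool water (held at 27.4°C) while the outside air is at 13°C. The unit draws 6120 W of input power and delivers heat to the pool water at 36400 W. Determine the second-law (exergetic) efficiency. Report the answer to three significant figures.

COP_actual = Q̇_H/Ẇ = 36400/6120 = 5.948.
In absolute terms T_C = 286.15 K and T_H = 300.55 K, so ΔT = 14.40 K.
COP_Carnot = T_H/ΔT = 300.55/14.40 = 20.87.
η_II = COP_actual/COP_Carnot = 5.948/20.87 = 0.2850.

0.285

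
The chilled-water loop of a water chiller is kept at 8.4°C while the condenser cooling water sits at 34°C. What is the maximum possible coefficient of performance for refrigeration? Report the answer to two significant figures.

11

In absolute terms T_C = 281.55 K and T_H = 307.15 K, so ΔT = 25.60 K.
For a reversible cycle, COP_Carnot = T_C/ΔT = 281.55/25.60 = 11.00.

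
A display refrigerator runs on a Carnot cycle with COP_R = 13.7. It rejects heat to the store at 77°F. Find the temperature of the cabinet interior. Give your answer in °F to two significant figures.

For a Carnot refrigerator COP_R = T_C/(T_H − T_C), so T_C = COP·T_H/(1 + COP).
With T_H = 298.15 K, T_C = 13.7 × 298.15/14.70 = 277.87 K.
Converting, 277.87 K = 40.49°F.

40 °F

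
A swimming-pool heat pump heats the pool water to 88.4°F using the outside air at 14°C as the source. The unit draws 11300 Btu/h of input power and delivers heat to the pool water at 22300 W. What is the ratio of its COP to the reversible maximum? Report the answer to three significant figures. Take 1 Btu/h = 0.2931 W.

0.383

Converting, Q̇_H = 22300 W = 76080 Btu/h, so COP_actual = Q̇_H/Ẇ = 76080/11300 = 6.733.
In absolute terms T_C = 287.15 K and T_H = 304.48 K, so ΔT = 17.33 K.
COP_Carnot = T_H/ΔT = 304.48/17.33 = 17.57.
η_II = COP_actual/COP_Carnot = 6.733/17.57 = 0.3833.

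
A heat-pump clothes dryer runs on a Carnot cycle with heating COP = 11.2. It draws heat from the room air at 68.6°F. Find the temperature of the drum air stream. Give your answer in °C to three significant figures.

COP_HP = T_H/(T_H − T_C) rearranges to T_H = COP·T_C/(COP − 1).
With T_C = 293.48 K, T_H = 11.2 × 293.48/10.20 = 322.26 K.
Converting, 322.26 K = 49.11°C.

49.1 °C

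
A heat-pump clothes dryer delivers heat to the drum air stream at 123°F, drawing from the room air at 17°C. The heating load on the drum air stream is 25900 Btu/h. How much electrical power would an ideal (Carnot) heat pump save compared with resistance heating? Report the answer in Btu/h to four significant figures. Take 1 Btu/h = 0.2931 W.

In absolute terms T_C = 290.15 K and T_H = 323.71 K, so ΔT = 33.56 K.
COP_Carnot = T_H/ΔT = 323.71/33.56 = 9.647.
Resistance heating needs Ẇ_res = Q̇_H = 25900 Btu/h; the reversible heat pump needs only Ẇ_hp = Q̇_H/COP = 2685 Btu/h.
Saving = 25900 − 2685 = 23220 Btu/h.

23220 Btu/h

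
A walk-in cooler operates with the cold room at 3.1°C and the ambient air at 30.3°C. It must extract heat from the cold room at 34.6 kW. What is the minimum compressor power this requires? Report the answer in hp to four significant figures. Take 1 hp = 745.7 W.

4.569 hp

In absolute terms T_C = 276.25 K and T_H = 303.45 K, so ΔT = 27.20 K.
COP_Carnot = T_C/ΔT = 276.25/27.20 = 10.16.
Ẇ_min = Q̇/COP_Carnot = 34.60/10.16 = 3.407 kW = 4.569 hp.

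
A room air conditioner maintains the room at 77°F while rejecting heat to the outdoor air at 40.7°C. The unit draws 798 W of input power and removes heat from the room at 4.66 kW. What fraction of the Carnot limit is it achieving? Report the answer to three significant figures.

0.308

Converting, Q̇_C = 4.660 kW = 4660 W, so COP_actual = Q̇_C/Ẇ = 4660/798.0 = 5.840.
In absolute terms T_C = 298.15 K and T_H = 313.85 K, so ΔT = 15.70 K.
COP_Carnot = T_C/ΔT = 298.15/15.70 = 18.99.
η_II = COP_actual/COP_Carnot = 5.840/18.99 = 0.3075.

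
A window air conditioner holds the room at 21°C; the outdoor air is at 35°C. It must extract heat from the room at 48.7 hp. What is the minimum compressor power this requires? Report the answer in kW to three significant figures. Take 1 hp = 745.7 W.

In absolute terms T_C = 294.15 K and T_H = 308.15 K, so ΔT = 14.00 K.
COP_Carnot = T_C/ΔT = 294.15/14.00 = 21.01.
Ẇ_min = Q̇/COP_Carnot = 48.70/21.01 = 2.318 hp = 1.728 kW.

1.73 kW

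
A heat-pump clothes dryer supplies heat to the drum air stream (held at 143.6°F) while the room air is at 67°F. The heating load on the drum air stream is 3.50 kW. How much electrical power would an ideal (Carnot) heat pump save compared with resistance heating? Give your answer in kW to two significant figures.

In absolute terms T_C = 292.59 K and T_H = 335.15 K, so ΔT = 42.56 K.
COP_Carnot = T_H/ΔT = 335.15/42.56 = 7.876.
Resistance heating needs Ẇ_res = Q̇_H = 3.500 kW; the reversible heat pump needs only Ẇ_hp = Q̇_H/COP = 0.4444 kW.
Saving = 3.500 − 0.4444 = 3.056 kW.

3.1 kW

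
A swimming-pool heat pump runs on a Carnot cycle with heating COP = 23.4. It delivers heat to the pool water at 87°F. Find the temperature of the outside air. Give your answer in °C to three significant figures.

17.6 °C

COP_HP = T_H/(T_H − T_C) gives T_H − T_C = T_H/COP.
With T_H = 303.71 K, T_C = 303.71 × (1 − 1/23.4) = 290.73 K.
Converting, 290.73 K = 17.58°C.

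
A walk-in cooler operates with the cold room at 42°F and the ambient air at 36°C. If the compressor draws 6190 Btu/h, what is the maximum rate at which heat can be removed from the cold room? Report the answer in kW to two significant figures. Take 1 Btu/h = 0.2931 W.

In absolute terms T_C = 278.71 K and T_H = 309.15 K, so ΔT = 30.44 K.
COP_Carnot = T_C/ΔT = 278.71/30.44 = 9.155.
Q̇_max = COP_Carnot × Ẇ = 9.155 × 6190 Btu/h = 56670 Btu/h = 16.61 kW.

17 kW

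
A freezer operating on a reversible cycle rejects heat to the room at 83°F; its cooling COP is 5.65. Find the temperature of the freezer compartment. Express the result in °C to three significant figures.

-17.0 °C

For a Carnot refrigerator COP_R = T_C/(T_H − T_C), so T_C = COP·T_H/(1 + COP).
With T_H = 301.48 K, T_C = 5.65 × 301.48/6.650 = 256.15 K.
Converting, 256.15 K = -17.00°C.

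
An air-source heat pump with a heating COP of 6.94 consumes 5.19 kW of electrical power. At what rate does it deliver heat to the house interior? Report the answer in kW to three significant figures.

36.0 kW

Q̇_H = COP_HP × Ẇ = 6.94 × 5.190 = 36.02 kW.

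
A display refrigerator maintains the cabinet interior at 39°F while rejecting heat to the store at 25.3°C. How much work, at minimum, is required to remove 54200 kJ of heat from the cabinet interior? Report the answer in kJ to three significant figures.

In absolute terms T_C = 277.04 K and T_H = 298.45 K, so ΔT = 21.41 K.
The reversible limit is COP_R = T_C/ΔT = 12.94, so W_min = Q_C/COP = Q_C·ΔT/T_C.
W_min = 54200 × 21.41/277.04 = 4189 kJ.

4190 kJ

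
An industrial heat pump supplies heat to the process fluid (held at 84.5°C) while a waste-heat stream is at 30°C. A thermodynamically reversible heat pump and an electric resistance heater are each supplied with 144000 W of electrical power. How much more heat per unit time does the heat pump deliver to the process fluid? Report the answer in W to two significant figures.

In absolute terms T_C = 303.15 K and T_H = 357.65 K, so ΔT = 54.50 K.
COP_Carnot = T_H/ΔT = 357.65/54.50 = 6.562.
The heat pump delivers Q̇_H = COP × Ẇ = 945000 W; the resistance heater delivers Ẇ = 144000 W.
Extra = (COP − 1)·Ẇ = 801000 W.

800000 W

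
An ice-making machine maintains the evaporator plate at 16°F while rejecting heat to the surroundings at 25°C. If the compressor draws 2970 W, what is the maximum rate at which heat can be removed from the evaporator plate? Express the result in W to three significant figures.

23200 W

In absolute terms T_C = 264.26 K and T_H = 298.15 K, so ΔT = 33.89 K.
COP_Carnot = T_C/ΔT = 264.26/33.89 = 7.798.
Q̇_max = COP_Carnot × Ẇ = 7.798 × 2970 W = 23160 W.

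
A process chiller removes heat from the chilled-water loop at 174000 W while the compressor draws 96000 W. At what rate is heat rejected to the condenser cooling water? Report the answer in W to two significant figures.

For a cyclic device the first law requires Q̇_H = Q̇_C + Ẇ.
Q̇_H = Q̇_C + Ẇ = 270000 W.

270000 W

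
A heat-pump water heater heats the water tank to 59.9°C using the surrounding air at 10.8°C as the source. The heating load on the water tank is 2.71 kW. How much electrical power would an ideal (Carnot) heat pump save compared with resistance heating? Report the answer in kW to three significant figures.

2.31 kW

In absolute terms T_C = 283.95 K and T_H = 333.05 K, so ΔT = 49.10 K.
COP_Carnot = T_H/ΔT = 333.05/49.10 = 6.783.
Resistance heating needs Ẇ_res = Q̇_H = 2.710 kW; the reversible heat pump needs only Ẇ_hp = Q̇_H/COP = 0.3995 kW.
Saving = 2.710 − 0.3995 = 2.310 kW.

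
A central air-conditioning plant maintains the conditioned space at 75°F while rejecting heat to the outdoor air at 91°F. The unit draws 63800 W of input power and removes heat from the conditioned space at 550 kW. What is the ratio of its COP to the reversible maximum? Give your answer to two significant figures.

0.26

Converting, Q̇_C = 550.0 kW = 550000 W, so COP_actual = Q̇_C/Ẇ = 550000/63800 = 8.621.
In absolute terms T_C = 297.04 K and T_H = 305.93 K, so ΔT = 8.889 K.
COP_Carnot = T_C/ΔT = 297.04/8.889 = 33.42.
η_II = COP_actual/COP_Carnot = 8.621/33.42 = 0.2580.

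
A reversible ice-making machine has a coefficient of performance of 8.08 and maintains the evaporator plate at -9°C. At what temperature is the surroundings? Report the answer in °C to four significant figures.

COP_R = T_C/(T_H − T_C) gives T_H − T_C = T_C/COP.
With T_C = 264.15 K, T_H = 264.15 × (1 + 1/8.08) = 296.84 K.
Converting, 296.84 K = 23.69°C.

23.69 °C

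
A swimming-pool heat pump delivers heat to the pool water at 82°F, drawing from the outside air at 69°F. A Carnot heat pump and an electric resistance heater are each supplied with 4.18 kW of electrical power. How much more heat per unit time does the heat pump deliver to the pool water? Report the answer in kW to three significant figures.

170 kW

In absolute terms T_C = 293.71 K and T_H = 300.93 K, so ΔT = 7.222 K.
COP_Carnot = T_H/ΔT = 300.93/7.222 = 41.67.
The heat pump delivers Q̇_H = COP × Ẇ = 174.2 kW; the resistance heater delivers Ẇ = 4.180 kW.
Extra = (COP − 1)·Ẇ = 170.0 kW.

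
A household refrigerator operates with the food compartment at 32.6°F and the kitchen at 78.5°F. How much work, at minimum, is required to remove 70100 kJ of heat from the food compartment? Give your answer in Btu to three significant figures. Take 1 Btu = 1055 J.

6200 Btu

In absolute terms T_C = 273.48 K and T_H = 298.98 K, so ΔT = 25.50 K.
The reversible limit is COP_R = T_C/ΔT = 10.72, so W_min = Q_C/COP = Q_C·ΔT/T_C.
W_min = 70100 × 25.50/273.48 = 6536 kJ = 6195 Btu.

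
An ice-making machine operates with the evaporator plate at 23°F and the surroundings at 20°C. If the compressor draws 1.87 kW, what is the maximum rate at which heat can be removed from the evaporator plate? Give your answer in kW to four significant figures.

In absolute terms T_C = 268.15 K and T_H = 293.15 K, so ΔT = 25.00 K.
COP_Carnot = T_C/ΔT = 268.15/25.00 = 10.73.
Q̇_max = COP_Carnot × Ẇ = 10.73 × 1.870 kW = 20.06 kW.

20.06 kW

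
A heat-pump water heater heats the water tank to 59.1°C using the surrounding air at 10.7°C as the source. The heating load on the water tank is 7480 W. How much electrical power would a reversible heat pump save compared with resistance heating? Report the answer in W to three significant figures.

6390 W

In absolute terms T_C = 283.85 K and T_H = 332.25 K, so ΔT = 48.40 K.
COP_Carnot = T_H/ΔT = 332.25/48.40 = 6.865.
Resistance heating needs Ẇ_res = Q̇_H = 7480 W; the reversible heat pump needs only Ẇ_hp = Q̇_H/COP = 1090 W.
Saving = 7480 − 1090 = 6390 W.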